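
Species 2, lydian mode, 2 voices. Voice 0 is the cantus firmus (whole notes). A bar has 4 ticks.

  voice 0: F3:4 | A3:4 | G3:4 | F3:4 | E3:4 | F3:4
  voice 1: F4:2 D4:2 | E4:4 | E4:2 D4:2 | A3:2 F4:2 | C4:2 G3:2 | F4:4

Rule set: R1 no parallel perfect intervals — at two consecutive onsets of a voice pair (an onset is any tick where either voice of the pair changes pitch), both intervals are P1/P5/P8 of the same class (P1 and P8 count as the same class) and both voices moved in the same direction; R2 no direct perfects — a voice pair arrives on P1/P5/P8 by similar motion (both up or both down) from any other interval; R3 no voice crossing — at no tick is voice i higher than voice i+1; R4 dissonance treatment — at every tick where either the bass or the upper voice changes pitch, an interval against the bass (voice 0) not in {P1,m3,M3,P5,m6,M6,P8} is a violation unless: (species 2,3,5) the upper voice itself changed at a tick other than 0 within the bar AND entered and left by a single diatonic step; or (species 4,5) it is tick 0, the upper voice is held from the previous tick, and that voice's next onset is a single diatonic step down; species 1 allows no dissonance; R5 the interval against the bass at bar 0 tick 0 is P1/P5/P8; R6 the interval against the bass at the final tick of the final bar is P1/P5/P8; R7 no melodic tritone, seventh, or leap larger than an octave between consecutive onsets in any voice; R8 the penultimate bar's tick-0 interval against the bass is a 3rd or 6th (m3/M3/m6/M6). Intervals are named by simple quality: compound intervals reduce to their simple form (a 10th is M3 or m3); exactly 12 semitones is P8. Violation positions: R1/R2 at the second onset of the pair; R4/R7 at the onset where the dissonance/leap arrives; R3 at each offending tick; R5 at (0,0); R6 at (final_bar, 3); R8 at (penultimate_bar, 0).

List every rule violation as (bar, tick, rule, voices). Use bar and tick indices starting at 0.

(1, 0, R2, (0, 1))
(5, 0, R2, (0, 1))
(5, 0, R7, (1,))

bar 0: v0=F3 v1=F4 downbeat P8
bar 1: v0=A3 v1=E4 downbeat P5
bar 2: v0=G3 v1=E4 downbeat M6
bar 3: v0=F3 v1=A3 downbeat M3
bar 4: v0=E3 v1=C4 downbeat m6
bar 5: v0=F3 v1=F4 downbeat P8
  -> R2 @ bar 1 tick 0 v(0, 1): F3/D4 M6 -> A3/E4 P5 similar
  -> R2 @ bar 5 tick 0 v(0, 1): E3/G3 m3 -> F3/F4 P8 similar
  -> R7 @ bar 5 tick 0 v(1,): G3->F4 leap 10st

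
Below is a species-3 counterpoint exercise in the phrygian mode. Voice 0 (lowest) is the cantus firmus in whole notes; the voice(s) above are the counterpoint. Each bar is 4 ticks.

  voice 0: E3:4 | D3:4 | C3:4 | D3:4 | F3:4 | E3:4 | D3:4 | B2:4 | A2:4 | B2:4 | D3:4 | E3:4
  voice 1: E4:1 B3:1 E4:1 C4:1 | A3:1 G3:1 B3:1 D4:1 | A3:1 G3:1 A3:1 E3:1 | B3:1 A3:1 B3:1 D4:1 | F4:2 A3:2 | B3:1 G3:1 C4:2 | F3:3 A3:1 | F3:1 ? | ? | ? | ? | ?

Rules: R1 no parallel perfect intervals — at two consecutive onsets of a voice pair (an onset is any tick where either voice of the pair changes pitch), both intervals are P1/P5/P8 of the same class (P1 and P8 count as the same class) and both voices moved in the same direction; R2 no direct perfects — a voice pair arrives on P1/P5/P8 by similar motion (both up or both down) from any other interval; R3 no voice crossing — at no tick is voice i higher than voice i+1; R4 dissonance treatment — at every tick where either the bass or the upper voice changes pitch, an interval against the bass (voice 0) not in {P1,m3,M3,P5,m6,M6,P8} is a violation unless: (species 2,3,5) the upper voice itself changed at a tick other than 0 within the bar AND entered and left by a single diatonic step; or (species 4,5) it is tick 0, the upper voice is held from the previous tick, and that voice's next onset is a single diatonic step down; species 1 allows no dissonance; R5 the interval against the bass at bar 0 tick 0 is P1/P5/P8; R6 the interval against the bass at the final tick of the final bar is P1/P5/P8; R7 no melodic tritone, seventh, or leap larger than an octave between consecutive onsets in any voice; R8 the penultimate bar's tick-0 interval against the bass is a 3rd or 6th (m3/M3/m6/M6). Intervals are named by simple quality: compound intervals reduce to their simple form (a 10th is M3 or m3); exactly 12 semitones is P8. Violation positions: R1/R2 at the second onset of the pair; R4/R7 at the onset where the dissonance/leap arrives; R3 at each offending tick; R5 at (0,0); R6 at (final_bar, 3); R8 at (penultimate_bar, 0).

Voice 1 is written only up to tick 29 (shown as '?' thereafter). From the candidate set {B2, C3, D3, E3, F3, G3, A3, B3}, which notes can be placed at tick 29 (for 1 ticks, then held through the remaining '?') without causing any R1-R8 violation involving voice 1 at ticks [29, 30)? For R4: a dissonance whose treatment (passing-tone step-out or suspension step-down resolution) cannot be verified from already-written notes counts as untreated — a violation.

B2: violates R7
C3: violates R4
D3: legal
E3: violates R4
F3: legal
G3: legal
A3: violates R4
B3: violates R7

{D3, F3, G3}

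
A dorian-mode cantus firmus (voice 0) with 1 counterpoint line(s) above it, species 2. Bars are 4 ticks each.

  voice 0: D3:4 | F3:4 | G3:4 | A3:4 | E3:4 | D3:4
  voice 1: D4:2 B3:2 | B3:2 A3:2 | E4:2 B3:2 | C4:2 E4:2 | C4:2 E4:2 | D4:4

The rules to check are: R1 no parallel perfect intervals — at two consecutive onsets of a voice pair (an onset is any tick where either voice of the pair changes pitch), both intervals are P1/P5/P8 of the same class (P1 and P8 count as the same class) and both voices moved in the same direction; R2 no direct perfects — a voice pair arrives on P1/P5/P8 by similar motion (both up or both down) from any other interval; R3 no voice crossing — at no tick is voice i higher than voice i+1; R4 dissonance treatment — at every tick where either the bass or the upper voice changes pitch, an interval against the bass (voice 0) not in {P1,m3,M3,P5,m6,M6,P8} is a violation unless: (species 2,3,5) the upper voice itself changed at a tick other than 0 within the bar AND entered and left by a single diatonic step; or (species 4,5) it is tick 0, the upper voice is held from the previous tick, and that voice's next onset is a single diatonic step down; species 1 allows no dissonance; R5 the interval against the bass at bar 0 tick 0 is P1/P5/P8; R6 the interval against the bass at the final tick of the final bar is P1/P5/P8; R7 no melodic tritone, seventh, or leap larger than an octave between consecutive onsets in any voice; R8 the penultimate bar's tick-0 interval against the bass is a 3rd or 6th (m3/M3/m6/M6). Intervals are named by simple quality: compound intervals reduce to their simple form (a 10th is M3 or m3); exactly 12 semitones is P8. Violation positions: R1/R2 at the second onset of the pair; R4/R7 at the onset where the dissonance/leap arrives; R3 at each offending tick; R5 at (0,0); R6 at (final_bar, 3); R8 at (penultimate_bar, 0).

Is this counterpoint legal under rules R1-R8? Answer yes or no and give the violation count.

bar 0: v0=D3 v1=D4 (P8)
bar 1: v0=F3 v1=B3 (TT)
bar 2: v0=G3 v1=E4 (M6)
bar 3: v0=A3 v1=C4 (m3)
bar 4: v0=E3 v1=C4 (m6)
bar 5: v0=D3 v1=D4 (P8)
  R4 @ bar1.0: F3/B3 TT untreated
  R1 @ bar5.0: E3/E4 P8 -> D3/D4 P8 similar

No (2 violations)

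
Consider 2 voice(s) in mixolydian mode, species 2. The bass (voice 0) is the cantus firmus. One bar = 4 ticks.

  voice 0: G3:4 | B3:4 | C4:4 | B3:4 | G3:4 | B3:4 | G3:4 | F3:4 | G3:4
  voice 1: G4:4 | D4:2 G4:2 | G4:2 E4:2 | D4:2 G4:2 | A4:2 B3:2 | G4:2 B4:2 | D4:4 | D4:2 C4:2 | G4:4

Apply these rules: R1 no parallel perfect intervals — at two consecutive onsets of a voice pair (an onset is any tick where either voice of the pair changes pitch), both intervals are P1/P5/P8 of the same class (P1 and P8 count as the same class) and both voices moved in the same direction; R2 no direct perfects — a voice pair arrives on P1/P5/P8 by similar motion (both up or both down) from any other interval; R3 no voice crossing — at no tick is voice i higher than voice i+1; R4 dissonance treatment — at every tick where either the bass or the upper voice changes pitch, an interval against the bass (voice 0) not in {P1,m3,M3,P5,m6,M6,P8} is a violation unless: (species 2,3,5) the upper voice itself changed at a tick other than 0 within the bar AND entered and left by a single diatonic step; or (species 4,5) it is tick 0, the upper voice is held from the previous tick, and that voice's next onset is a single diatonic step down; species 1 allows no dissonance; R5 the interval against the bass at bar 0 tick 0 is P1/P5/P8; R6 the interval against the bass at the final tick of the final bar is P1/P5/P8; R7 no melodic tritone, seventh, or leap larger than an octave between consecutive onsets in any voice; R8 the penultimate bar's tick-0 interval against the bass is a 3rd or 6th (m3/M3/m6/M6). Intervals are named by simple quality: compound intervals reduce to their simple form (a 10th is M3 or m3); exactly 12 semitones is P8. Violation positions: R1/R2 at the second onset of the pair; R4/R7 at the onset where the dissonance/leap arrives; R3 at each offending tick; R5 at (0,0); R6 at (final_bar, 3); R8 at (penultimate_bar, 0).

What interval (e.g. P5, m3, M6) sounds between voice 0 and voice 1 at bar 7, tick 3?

P5

voice 0=F3 voice 1=C4 -> P5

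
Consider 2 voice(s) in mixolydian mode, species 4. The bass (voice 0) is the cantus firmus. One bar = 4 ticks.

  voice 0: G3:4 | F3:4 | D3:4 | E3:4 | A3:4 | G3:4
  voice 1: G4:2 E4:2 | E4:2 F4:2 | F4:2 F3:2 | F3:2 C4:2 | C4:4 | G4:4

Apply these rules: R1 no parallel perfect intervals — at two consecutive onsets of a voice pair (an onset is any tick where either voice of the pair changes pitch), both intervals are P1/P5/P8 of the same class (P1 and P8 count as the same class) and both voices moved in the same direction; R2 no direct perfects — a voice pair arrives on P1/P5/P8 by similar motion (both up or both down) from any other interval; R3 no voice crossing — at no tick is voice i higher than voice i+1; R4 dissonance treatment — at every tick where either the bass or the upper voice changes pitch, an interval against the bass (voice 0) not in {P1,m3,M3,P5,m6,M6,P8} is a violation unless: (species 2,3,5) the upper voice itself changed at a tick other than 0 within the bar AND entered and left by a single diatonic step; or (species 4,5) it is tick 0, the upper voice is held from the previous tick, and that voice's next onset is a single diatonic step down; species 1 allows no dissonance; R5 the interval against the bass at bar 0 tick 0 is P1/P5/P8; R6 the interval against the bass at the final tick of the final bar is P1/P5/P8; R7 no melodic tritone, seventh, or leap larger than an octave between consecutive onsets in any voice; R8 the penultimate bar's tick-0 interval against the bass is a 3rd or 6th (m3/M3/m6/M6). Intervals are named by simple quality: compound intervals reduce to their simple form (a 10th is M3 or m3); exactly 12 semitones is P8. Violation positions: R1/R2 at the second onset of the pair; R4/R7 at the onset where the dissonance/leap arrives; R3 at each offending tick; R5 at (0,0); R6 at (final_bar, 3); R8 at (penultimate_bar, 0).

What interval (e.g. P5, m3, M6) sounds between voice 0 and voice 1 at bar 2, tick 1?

m3

voice 0=D3 voice 1=F4 -> m3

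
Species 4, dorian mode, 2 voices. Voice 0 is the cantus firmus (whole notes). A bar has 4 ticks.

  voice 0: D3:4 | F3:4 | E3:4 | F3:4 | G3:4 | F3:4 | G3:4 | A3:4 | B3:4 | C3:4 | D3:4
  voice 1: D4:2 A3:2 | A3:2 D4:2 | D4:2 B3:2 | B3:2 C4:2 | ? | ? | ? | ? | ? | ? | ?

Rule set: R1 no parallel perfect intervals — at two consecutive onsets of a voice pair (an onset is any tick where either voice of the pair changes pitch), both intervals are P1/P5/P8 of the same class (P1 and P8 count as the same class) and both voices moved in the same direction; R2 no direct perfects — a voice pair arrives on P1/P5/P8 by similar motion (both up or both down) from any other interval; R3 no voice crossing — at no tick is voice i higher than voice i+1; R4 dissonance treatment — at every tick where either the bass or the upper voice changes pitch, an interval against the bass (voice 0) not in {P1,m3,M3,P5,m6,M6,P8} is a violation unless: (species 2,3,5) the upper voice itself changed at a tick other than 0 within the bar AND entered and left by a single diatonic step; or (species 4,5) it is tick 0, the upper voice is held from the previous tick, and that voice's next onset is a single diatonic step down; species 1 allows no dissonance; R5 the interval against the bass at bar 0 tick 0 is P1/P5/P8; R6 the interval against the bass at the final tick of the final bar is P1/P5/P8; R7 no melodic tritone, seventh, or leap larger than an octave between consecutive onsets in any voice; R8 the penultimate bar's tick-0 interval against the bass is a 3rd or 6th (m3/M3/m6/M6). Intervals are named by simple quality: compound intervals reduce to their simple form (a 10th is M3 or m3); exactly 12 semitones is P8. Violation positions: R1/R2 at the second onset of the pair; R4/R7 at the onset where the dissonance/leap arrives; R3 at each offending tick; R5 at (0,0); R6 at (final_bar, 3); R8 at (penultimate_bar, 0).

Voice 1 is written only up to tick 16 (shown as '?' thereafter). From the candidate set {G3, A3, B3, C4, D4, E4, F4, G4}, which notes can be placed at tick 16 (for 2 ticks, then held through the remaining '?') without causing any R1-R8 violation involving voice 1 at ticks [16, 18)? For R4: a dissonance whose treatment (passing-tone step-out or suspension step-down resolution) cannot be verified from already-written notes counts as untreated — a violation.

{B3, E4, G3}

G3: legal
A3: violates R4
B3: legal
C4: violates R4
D4: violates R1
E4: legal
F4: violates R4
G4: violates R2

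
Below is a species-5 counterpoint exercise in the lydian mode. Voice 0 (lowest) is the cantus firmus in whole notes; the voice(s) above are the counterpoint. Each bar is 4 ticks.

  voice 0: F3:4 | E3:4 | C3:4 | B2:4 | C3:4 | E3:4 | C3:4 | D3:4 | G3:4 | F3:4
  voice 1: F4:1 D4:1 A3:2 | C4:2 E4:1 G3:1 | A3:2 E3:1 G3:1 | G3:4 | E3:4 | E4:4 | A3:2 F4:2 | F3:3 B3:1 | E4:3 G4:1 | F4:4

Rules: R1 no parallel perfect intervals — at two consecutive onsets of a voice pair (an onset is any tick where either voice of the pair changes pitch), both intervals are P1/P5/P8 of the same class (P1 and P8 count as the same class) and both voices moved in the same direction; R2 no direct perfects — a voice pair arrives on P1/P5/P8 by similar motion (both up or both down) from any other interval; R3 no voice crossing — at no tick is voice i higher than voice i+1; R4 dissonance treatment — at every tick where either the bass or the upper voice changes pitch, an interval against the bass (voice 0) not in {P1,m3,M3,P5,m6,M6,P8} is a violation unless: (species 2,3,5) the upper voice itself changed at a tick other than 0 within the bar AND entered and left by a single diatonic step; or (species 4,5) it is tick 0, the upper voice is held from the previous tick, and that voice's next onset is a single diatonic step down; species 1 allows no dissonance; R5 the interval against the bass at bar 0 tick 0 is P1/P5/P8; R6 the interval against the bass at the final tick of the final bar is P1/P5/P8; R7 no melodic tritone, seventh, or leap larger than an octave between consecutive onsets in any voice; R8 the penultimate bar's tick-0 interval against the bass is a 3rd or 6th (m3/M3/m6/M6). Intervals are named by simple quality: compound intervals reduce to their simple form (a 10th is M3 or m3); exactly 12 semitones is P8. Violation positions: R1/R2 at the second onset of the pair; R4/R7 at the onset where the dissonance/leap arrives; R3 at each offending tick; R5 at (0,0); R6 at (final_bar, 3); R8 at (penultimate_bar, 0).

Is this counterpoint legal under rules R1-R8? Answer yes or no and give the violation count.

bar 0: v0=F3 v1=F4 (P8)
bar 1: v0=E3 v1=C4 (m6)
bar 2: v0=C3 v1=A3 (M6)
bar 3: v0=B2 v1=G3 (m6)
bar 4: v0=C3 v1=E3 (M3)
bar 5: v0=E3 v1=E4 (P8)
bar 6: v0=C3 v1=A3 (M6)
bar 7: v0=D3 v1=F3 (m3)
bar 8: v0=G3 v1=E4 (M6)
bar 9: v0=F3 v1=F4 (P8)
  R2 @ bar5.0: C3/E3 M3 -> E3/E4 P8 similar
  R4 @ bar6.2: C3/F4 P4 untreated
  R7 @ bar7.3: F3->B3 leap 6st
  R1 @ bar9.0: G3/G4 P8 -> F3/F4 P8 similar

No (4 violations)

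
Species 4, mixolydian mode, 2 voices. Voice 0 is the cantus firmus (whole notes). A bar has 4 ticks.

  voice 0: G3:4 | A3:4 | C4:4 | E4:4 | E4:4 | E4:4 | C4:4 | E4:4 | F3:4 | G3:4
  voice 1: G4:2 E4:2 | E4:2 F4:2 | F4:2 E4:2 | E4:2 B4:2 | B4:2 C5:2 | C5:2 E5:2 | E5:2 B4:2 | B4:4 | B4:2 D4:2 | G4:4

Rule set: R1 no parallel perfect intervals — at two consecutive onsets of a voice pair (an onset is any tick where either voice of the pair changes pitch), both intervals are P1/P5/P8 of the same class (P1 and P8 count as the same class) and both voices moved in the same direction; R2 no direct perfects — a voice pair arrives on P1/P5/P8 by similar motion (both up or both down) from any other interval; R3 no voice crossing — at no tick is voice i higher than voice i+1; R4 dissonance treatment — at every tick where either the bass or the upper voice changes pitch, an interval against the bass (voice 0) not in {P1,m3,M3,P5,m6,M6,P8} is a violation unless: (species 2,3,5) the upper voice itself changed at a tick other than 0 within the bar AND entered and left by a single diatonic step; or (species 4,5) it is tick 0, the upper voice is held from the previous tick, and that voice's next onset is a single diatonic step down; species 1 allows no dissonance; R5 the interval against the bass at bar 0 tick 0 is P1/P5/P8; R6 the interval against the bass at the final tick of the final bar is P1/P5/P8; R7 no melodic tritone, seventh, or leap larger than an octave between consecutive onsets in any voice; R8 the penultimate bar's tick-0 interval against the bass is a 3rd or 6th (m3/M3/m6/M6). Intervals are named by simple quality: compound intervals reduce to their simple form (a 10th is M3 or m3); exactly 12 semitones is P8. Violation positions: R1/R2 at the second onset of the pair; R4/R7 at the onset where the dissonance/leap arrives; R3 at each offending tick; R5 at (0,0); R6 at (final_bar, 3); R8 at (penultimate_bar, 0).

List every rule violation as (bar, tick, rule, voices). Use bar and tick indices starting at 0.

bar 0: v0=G3 v1=G4 downbeat P8
bar 1: v0=A3 v1=E4 downbeat P5
bar 2: v0=C4 v1=F4 downbeat P4
bar 3: v0=E4 v1=E4 downbeat P1
bar 4: v0=E4 v1=B4 downbeat P5
bar 5: v0=E4 v1=C5 downbeat m6
bar 6: v0=C4 v1=E5 downbeat M3
bar 7: v0=E4 v1=B4 downbeat P5
bar 8: v0=F3 v1=B4 downbeat TT
bar 9: v0=G3 v1=G4 downbeat P8
  -> R4 @ bar 6 tick 2 v(0, 1): C4/B4 M7 untreated
  -> R4 @ bar 8 tick 0 v(0, 1): F3/B4 TT untreated
  -> R7 @ bar 8 tick 0 v(0,): E4->F3 leap 11st
  -> R8 @ bar 8 tick 0 v(0, 1): penult TT not 3rd/6th
  -> R2 @ bar 9 tick 0 v(0, 1): F3/D4 M6 -> G3/G4 P8 similar

(6, 2, R4, (0, 1))
(8, 0, R4, (0, 1))
(8, 0, R7, (0,))
(8, 0, R8, (0, 1))
(9, 0, R2, (0, 1))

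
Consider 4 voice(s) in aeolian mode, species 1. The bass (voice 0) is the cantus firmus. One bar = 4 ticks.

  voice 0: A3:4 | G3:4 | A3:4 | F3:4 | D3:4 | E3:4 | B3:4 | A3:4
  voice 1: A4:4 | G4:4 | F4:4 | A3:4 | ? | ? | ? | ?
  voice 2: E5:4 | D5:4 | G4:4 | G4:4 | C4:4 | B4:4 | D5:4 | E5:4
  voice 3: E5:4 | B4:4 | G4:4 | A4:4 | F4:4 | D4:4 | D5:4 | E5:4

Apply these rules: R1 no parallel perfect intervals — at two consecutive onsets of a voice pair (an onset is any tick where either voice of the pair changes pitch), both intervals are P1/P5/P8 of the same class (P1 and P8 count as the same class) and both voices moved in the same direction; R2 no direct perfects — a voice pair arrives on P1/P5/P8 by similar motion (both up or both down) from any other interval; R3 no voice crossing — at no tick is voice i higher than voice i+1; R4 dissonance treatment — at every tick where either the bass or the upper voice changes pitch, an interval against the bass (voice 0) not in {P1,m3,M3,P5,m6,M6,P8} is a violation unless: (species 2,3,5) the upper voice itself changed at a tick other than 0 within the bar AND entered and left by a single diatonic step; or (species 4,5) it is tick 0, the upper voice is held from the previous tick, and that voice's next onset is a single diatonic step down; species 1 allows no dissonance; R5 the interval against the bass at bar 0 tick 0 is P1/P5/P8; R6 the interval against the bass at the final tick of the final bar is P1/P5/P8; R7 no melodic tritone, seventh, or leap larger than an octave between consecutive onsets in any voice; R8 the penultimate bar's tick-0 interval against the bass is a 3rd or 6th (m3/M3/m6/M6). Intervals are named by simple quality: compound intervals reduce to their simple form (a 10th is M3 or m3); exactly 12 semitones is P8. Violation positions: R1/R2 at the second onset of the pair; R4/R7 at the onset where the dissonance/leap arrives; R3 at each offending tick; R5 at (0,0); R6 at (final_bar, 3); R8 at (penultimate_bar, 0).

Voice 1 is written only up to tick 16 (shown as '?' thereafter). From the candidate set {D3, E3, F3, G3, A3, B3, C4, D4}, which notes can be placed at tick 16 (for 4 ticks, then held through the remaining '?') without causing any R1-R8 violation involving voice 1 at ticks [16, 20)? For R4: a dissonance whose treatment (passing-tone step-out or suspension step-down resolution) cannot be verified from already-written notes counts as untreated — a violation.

D3: violates R2
E3: violates R4
F3: violates R1,R2
G3: violates R4
A3: legal
B3: legal
C4: violates R4
D4: violates R3

{A3, B3}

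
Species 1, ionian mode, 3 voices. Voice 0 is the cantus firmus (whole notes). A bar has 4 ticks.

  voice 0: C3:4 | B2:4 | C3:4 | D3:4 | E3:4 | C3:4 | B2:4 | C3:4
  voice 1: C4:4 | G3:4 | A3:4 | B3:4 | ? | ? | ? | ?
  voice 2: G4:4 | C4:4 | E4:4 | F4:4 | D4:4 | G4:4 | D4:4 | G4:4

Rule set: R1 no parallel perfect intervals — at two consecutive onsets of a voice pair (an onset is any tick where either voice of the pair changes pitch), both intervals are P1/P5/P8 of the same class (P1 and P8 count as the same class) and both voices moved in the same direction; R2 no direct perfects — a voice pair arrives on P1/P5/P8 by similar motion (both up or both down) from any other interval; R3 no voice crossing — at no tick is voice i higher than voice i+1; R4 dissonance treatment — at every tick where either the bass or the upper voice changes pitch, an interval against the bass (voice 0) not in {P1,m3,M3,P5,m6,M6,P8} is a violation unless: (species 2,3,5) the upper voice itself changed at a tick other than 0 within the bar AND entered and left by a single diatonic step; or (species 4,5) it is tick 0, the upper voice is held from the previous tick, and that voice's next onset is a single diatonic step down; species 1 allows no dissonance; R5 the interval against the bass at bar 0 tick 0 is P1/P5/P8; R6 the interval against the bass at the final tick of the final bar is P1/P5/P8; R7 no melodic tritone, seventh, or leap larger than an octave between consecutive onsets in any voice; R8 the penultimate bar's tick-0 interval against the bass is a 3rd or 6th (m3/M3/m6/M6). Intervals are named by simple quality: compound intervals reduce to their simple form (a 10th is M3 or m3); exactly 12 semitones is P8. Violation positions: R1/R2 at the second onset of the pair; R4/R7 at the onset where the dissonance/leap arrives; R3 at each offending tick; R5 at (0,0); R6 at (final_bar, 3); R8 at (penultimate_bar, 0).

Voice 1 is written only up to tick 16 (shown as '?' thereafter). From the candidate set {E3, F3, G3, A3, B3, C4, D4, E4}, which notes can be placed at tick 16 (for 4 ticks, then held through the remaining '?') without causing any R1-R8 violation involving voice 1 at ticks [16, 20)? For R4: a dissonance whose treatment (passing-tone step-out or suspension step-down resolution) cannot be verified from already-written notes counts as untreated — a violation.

{B3, C4, E3}

E3: legal
F3: violates R4,R7
G3: violates R2
A3: violates R4
B3: legal
C4: legal
D4: violates R4
E4: violates R2,R3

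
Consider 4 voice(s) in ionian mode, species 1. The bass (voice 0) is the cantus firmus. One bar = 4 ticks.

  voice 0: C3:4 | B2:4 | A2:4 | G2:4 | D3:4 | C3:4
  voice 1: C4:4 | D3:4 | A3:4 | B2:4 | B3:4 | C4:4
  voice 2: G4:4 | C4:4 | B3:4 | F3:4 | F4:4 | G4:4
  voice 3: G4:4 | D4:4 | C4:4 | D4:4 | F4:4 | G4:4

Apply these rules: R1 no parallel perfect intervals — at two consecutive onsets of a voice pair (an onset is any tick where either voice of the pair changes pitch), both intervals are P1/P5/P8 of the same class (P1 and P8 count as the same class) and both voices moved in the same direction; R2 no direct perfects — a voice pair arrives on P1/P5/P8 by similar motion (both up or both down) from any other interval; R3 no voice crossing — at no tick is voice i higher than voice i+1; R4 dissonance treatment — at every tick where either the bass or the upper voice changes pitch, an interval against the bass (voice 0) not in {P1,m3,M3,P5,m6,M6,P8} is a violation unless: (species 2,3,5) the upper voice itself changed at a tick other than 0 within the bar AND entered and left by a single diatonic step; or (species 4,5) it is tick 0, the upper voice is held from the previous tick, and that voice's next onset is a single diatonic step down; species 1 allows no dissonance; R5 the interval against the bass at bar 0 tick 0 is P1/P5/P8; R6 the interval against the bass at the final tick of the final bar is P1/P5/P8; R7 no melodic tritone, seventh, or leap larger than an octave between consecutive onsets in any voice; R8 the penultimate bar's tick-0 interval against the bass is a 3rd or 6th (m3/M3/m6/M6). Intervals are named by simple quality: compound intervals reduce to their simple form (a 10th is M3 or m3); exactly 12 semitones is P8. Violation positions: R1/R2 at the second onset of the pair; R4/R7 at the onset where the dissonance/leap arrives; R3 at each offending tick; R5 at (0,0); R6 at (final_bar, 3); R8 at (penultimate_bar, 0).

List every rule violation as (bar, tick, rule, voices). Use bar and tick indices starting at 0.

(1, 0, R2, (1, 3))
(1, 0, R4, (0, 2))
(1, 0, R7, (1,))
(2, 0, R4, (0, 2))
(3, 0, R4, (0, 2))
(3, 0, R7, (1,))
(3, 0, R7, (2,))
(4, 0, R2, (2, 3))
(5, 0, R1, (2, 3))
(5, 0, R2, (1, 2))
(5, 0, R2, (1, 3))

bar 0: v0=C3 v1=C4 v2=G4 v3=G4 downbeat P5
bar 1: v0=B2 v1=D3 v2=C4 v3=D4 downbeat m3
bar 2: v0=A2 v1=A3 v2=B3 v3=C4 downbeat m3
bar 3: v0=G2 v1=B2 v2=F3 v3=D4 downbeat P5
bar 4: v0=D3 v1=B3 v2=F4 v3=F4 downbeat m3
bar 5: v0=C3 v1=C4 v2=G4 v3=G4 downbeat P5
  -> R2 @ bar 1 tick 0 v(1, 3): C4/G4 P5 -> D3/D4 P8 similar
  -> R4 @ bar 1 tick 0 v(0, 2): B2/C4 m2 untreated
  -> R7 @ bar 1 tick 0 v(1,): C4->D3 leap 10st
  -> R4 @ bar 2 tick 0 v(0, 2): A2/B3 M2 untreated
  -> R4 @ bar 3 tick 0 v(0, 2): G2/F3 m7 untreated
  -> R7 @ bar 3 tick 0 v(1,): A3->B2 leap 10st
  -> R7 @ bar 3 tick 0 v(2,): B3->F3 leap 6st
  -> R2 @ bar 4 tick 0 v(2, 3): F3/D4 M6 -> F4/F4 P1 similar
  -> R1 @ bar 5 tick 0 v(2, 3): F4/F4 P1 -> G4/G4 P1 similar
  -> R2 @ bar 5 tick 0 v(1, 2): B3/F4 TT -> C4/G4 P5 similar
  -> R2 @ bar 5 tick 0 v(1, 3): B3/F4 TT -> C4/G4 P5 similar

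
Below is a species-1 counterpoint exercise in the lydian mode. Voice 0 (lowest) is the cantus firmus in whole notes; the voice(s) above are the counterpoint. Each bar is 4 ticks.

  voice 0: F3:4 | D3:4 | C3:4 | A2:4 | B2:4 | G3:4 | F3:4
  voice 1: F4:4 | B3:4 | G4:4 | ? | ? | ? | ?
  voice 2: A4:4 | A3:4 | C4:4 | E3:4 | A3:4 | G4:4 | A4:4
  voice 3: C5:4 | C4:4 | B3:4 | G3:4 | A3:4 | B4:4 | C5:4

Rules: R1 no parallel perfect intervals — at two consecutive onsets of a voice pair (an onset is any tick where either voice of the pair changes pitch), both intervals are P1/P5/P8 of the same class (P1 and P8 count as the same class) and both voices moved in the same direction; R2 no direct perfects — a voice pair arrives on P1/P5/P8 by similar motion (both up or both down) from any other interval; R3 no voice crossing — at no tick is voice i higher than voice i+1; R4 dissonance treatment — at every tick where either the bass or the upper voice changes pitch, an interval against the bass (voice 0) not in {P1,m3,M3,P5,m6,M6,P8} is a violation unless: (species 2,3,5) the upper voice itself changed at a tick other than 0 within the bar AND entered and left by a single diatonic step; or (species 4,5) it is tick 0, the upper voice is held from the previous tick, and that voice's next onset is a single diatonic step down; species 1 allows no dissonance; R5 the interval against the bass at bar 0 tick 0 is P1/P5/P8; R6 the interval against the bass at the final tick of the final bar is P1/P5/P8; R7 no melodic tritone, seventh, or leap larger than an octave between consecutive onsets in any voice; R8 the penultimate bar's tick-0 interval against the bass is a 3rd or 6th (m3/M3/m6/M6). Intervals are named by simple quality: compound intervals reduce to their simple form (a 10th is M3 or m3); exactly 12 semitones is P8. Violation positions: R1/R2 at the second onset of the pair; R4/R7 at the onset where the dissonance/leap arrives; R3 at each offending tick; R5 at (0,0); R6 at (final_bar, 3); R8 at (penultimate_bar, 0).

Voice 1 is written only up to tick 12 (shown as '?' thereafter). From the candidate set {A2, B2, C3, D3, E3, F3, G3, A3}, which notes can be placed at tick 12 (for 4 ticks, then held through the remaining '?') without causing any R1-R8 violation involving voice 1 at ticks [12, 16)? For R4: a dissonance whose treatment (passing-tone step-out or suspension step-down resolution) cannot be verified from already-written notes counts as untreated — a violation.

{}

A2: violates R1,R2,R7
B2: violates R4,R7
C3: violates R2,R7
D3: violates R4,R7
E3: violates R1,R2,R7
F3: violates R3,R7
G3: violates R2,R3,R4
A3: violates R2,R3,R7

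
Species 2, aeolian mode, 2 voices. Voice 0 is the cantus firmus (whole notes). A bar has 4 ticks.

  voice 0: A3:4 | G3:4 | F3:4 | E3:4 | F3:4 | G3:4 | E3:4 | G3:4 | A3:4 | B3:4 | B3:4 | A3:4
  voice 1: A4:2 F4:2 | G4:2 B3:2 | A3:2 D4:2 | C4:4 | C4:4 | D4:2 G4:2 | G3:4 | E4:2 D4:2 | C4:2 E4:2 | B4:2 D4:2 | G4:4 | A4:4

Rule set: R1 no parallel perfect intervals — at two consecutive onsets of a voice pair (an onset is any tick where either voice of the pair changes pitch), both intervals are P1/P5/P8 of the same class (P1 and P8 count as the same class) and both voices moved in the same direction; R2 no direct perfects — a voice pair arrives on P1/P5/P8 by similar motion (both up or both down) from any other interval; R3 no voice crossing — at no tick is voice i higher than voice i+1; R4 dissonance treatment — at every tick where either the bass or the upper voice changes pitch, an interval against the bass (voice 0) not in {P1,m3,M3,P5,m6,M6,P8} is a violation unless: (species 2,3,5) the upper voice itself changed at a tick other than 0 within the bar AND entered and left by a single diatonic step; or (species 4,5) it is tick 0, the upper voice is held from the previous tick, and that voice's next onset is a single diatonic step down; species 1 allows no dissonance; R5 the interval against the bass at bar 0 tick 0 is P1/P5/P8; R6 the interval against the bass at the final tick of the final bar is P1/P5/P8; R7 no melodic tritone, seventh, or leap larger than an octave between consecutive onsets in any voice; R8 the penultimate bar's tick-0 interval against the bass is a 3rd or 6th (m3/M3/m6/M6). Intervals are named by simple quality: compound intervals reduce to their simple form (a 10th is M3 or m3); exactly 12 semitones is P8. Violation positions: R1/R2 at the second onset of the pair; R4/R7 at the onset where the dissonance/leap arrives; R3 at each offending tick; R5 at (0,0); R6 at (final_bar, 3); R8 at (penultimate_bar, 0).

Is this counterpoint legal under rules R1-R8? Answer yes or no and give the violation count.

bar 0: v0=A3 v1=A4 (P8)
bar 1: v0=G3 v1=G4 (P8)
bar 2: v0=F3 v1=A3 (M3)
bar 3: v0=E3 v1=C4 (m6)
bar 4: v0=F3 v1=C4 (P5)
bar 5: v0=G3 v1=D4 (P5)
bar 6: v0=E3 v1=G3 (m3)
bar 7: v0=G3 v1=E4 (M6)
bar 8: v0=A3 v1=C4 (m3)
bar 9: v0=B3 v1=B4 (P8)
bar 10: v0=B3 v1=G4 (m6)
bar 11: v0=A3 v1=A4 (P8)
  R1 @ bar5.0: F3/C4 P5 -> G3/D4 P5 similar
  R2 @ bar9.0: A3/E4 P5 -> B3/B4 P8 similar

No (2 violations)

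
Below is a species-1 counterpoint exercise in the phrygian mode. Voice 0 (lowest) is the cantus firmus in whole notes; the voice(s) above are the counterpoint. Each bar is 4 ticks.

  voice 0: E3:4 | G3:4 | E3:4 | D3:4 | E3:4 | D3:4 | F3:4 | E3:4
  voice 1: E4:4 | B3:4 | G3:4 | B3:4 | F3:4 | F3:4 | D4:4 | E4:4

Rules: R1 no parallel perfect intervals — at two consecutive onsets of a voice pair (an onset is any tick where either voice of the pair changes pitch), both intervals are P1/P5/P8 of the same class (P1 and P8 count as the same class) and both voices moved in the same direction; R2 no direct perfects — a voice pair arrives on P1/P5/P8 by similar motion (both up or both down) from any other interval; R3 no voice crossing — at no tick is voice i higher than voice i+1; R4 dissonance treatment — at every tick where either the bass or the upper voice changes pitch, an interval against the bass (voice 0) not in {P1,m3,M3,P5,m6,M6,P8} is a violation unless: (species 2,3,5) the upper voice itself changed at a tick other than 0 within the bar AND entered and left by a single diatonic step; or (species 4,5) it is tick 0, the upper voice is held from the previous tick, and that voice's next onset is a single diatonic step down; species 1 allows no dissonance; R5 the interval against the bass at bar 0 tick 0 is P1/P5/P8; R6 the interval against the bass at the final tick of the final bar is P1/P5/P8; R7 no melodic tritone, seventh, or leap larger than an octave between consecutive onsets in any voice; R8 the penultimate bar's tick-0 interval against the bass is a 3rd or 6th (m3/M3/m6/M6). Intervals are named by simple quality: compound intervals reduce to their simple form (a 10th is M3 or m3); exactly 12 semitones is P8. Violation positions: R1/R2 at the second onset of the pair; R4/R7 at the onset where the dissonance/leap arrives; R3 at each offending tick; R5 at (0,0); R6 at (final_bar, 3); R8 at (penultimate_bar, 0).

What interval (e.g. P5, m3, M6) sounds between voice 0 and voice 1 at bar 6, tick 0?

voice 0=F3 voice 1=D4 -> M6

M6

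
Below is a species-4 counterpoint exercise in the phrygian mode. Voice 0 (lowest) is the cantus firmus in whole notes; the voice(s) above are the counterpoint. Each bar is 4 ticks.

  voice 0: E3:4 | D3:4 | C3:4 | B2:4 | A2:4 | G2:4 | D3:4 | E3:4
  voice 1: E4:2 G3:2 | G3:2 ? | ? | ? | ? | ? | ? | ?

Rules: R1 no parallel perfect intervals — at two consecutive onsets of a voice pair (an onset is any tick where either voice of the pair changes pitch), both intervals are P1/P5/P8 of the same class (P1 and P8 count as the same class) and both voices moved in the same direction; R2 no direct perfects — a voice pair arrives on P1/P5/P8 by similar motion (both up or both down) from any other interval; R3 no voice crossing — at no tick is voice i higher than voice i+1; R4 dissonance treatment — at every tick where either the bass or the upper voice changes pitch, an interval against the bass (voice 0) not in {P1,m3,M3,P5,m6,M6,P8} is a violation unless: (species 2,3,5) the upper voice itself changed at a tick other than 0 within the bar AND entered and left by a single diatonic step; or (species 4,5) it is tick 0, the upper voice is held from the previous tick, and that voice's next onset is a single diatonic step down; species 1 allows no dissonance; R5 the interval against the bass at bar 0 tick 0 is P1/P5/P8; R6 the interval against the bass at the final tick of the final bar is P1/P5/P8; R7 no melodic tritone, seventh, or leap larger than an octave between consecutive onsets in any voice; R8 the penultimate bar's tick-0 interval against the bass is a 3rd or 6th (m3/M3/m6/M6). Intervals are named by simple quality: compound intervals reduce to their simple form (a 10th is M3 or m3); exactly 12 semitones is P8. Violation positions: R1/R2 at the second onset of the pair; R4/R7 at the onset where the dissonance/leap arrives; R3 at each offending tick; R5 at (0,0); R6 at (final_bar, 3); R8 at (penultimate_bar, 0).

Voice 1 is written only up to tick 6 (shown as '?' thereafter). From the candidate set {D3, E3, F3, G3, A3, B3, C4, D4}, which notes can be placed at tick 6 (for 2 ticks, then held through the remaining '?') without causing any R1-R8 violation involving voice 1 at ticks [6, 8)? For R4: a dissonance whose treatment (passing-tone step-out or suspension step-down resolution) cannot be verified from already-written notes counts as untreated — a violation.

{A3, B3, D3, D4, F3, G3}

D3: legal
E3: violates R4
F3: legal
G3: legal
A3: legal
B3: legal
C4: violates R4
D4: legal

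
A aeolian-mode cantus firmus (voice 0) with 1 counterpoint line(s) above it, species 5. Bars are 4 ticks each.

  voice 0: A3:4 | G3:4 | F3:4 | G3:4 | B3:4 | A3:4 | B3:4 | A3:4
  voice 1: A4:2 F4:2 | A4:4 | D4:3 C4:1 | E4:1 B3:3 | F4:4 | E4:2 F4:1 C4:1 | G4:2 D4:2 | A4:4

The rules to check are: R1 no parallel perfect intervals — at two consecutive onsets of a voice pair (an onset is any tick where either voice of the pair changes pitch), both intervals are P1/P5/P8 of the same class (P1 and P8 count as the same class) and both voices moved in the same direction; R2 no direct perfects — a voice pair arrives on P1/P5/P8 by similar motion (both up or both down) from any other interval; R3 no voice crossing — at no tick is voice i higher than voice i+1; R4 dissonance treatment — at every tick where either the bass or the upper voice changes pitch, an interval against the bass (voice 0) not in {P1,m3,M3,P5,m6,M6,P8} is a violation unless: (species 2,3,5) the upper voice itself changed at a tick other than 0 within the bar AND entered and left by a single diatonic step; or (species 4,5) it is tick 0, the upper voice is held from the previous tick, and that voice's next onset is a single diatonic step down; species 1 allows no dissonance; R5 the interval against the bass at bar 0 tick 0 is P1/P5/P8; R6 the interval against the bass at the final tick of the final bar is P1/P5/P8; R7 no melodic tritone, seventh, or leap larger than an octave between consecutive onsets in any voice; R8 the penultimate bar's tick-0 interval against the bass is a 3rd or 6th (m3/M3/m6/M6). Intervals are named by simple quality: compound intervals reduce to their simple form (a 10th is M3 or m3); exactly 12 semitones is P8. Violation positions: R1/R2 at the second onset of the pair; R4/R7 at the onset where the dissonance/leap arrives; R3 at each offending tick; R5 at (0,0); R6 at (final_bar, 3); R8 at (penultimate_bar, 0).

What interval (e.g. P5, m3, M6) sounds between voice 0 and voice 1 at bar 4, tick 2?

TT

voice 0=B3 voice 1=F4 -> TT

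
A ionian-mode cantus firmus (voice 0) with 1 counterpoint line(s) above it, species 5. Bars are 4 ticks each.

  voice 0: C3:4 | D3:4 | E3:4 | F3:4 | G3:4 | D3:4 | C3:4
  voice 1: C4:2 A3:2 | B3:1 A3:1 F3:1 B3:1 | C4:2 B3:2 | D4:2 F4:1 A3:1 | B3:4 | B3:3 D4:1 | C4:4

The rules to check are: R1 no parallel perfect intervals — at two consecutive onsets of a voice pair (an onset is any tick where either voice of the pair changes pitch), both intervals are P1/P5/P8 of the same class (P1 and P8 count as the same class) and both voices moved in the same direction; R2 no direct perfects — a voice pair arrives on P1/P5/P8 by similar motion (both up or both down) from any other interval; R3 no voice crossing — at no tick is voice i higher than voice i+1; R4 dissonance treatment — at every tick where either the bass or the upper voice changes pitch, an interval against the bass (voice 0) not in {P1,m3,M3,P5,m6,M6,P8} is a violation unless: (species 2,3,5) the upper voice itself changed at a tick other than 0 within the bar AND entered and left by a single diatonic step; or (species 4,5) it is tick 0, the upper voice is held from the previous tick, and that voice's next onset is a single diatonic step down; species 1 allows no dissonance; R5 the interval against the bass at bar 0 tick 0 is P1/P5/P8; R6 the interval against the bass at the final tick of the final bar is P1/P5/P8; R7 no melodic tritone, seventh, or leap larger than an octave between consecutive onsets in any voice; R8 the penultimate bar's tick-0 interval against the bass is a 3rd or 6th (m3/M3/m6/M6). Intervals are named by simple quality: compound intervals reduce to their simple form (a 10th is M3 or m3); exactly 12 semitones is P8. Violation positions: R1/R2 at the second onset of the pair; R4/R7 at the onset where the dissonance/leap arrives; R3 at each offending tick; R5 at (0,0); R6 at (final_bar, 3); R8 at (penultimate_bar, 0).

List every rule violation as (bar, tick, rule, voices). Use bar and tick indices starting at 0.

bar 0: v0=C3 v1=C4 downbeat P8
bar 1: v0=D3 v1=B3 downbeat M6
bar 2: v0=E3 v1=C4 downbeat m6
bar 3: v0=F3 v1=D4 downbeat M6
bar 4: v0=G3 v1=B3 downbeat M3
bar 5: v0=D3 v1=B3 downbeat M6
bar 6: v0=C3 v1=C4 downbeat P8
  -> R7 @ bar 1 tick 3 v(1,): F3->B3 leap 6st
  -> R1 @ bar 6 tick 0 v(0, 1): D3/D4 P8 -> C3/C4 P8 similar

(1, 3, R7, (1,))
(6, 0, R1, (0, 1))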